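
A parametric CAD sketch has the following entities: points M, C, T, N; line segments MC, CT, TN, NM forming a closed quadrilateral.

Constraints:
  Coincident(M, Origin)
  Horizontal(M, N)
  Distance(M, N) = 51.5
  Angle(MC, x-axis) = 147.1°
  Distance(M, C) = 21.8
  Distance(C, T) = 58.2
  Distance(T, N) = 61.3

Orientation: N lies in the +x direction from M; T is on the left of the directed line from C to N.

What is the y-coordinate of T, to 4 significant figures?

53.77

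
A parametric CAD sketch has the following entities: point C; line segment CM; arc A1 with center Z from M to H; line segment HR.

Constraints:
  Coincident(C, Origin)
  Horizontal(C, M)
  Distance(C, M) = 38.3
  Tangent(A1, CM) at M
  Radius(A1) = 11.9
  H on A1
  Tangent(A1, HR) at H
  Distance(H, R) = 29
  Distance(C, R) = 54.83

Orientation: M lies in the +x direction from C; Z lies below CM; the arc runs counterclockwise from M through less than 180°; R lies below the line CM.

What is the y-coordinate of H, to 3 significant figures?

-14.9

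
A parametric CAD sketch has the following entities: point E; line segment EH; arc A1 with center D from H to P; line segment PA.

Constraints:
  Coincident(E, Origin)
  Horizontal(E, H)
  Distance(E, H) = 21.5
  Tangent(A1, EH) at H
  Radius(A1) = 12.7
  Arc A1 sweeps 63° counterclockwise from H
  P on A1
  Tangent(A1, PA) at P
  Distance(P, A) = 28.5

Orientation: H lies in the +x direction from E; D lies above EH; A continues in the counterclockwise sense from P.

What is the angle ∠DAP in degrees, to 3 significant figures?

24.0°

E is at the origin; E and H share the same y with |EH| = 21.5 and H on the +x side, so H = (21.5, 0.00). Since A1 is tangent to EH there, DH ⟂ EH, so D = H + (0, 12.7) = (21.5, 12.7). On A1, H sits at bearing -90° from D; a 63° counterclockwise sweep puts P at bearing -27°, so P = D + 12.7·(cos -27°, sin -27°) = (32.8, 6.93). Since A1 is tangent to PA there, DP ⟂ PA, so PA runs along (−sin -27°, cos -27°); with |PA| = 28.5, A = (45.8, 32.3). Then cos ∠DAP = AD·AP / (|AD||AP|), giving 24.0°.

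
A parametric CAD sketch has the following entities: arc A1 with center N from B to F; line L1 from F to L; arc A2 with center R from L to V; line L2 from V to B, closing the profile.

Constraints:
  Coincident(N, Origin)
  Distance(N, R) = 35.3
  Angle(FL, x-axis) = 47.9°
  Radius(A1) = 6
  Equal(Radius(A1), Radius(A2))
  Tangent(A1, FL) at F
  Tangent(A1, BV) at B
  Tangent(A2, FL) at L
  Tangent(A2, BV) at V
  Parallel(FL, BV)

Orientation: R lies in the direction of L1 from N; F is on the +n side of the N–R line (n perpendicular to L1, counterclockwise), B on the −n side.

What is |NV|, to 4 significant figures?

35.81

The slot axis is L1's direction at 47.9°, so u = (cos 47.9°, sin 47.9°) = (0.6704, 0.7420) and n = (−sin 47.9°, cos 47.9°) = (-0.7420, 0.6704). N is at the origin and R lies 35.3 along u from N, so R = 35.3·u = (23.67, 26.19). Tangency of A1 to both parallel lines with radius 6.0 puts F and B at N ± 6.0·n: F = (-4.452, 4.023), B = (4.452, -4.023). Equal radii place L and V the same way about R: L = R + 6.0·n = (19.21, 30.21), V = R − 6.0·n = (28.12, 22.17). Then |NV| = |V − N| = 35.81.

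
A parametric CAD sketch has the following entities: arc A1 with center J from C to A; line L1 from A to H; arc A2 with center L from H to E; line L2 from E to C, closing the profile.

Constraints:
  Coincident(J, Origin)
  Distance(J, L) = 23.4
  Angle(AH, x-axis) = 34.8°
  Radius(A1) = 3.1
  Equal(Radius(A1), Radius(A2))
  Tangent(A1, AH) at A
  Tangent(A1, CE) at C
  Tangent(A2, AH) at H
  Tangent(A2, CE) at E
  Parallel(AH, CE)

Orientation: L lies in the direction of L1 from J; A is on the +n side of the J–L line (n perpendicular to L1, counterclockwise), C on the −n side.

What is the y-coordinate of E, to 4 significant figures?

10.81

Tangency of A1 to both parallel lines with radius 3.1 puts A and C at J ± 3.1·n: A = (-1.769, 2.546), C = (1.769, -2.546). Equal radii place H and E the same way about L: H = L + 3.1·n = (17.45, 15.90), E = L − 3.1·n = (20.98, 10.81). So E.y = 10.81.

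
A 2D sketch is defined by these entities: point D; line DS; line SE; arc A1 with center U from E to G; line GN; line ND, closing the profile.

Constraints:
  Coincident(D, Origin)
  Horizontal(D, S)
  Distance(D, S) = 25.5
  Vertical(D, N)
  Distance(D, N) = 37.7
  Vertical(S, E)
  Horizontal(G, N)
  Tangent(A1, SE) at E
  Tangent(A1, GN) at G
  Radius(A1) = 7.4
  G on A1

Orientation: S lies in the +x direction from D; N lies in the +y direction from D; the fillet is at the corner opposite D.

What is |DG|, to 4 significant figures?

41.82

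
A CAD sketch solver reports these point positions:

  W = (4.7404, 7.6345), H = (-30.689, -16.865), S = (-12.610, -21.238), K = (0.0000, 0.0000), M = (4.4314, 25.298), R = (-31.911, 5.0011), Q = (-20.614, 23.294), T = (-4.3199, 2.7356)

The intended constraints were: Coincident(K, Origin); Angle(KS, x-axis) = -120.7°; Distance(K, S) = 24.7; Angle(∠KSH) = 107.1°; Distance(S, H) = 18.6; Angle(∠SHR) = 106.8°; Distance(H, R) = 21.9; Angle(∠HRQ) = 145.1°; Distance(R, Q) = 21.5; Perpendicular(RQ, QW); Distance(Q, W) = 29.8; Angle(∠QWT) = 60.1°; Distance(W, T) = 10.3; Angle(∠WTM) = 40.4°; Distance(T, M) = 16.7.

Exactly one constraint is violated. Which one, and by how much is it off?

Distance(T, M) = 16.7 — off by 7.50.

K = (0.00, 0.00) ✓; KS at -120.7° ✓; |KS| = 24.70 ✓; ∠KSH = 107.1° ✓; |SH| = 18.60 ✓; ∠SHR = 106.8° ✓; |HR| = 21.90 ✓; ∠HRQ = 145.1° ✓; |RQ| = 21.50 ✓; ∠(RQ, QW) = 90.00° ✓; |QW| = 29.80 ✓; ∠QWT = 60.10° ✓; |WT| = 10.30 ✓; ∠WTM = 40.40° ✓; |TM| = 24.20 ✗.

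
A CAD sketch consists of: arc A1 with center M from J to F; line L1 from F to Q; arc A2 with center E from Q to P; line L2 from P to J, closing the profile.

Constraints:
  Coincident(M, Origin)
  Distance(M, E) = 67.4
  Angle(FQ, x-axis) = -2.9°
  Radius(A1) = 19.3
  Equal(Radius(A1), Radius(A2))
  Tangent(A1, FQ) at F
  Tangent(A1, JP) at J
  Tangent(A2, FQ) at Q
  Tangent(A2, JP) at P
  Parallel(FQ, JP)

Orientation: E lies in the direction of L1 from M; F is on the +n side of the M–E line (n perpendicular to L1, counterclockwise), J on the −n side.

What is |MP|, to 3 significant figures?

70.1

The slot axis is L1's direction at -2.9°, so u = (cos -2.9°, sin -2.9°) = (0.999, -0.0506) and n = (−sin -2.9°, cos -2.9°) = (0.0506, 0.999). M is at the origin and E lies 67.4 along u from M, so E = 67.4·u = (67.3, -3.41). Tangency of A1 to both parallel lines with radius 19.3 puts F and J at M ± 19.3·n: F = (0.976, 19.3), J = (-0.976, -19.3). Equal radii place Q and P the same way about E: Q = E + 19.3·n = (68.3, 15.9), P = E − 19.3·n = (66.3, -22.7). Then |MP| = |P − M| = 70.1.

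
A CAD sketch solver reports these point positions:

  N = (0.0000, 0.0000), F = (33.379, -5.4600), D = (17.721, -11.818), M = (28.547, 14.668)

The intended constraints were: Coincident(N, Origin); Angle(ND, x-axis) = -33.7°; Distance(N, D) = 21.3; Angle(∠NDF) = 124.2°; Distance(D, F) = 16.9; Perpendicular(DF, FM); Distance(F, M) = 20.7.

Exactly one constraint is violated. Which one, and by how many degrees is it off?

Perpendicular(DF, FM) — off by 8.60°.

N = (0.00, 0.00) ✓; ND at -33.70° ✓; |ND| = 21.30 ✓; ∠NDF = 124.2° ✓; |DF| = 16.90 ✓; ∠(DF, FM) = 81.40° ✗; |FM| = 20.70 ✓.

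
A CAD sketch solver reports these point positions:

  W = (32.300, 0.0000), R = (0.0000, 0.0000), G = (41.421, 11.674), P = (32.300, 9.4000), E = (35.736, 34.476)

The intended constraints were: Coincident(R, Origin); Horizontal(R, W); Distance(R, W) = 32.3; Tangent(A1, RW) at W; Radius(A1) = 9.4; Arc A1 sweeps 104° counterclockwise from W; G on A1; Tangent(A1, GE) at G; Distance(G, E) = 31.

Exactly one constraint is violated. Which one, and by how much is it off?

Distance(G, E) = 31 — off by 7.50.

R = (0.00, 0.00) ✓; R.y = 0.00, W.y = 0.00 ✓; |RW| = 32.30 ✓; ∠(PW, WR) = 90.00° ✓; |PW| = 9.400 ✓; bearing(P→G) − bearing(P→W) = 104.0° ✓; |PG| = 9.400 ✓; ∠(PG, GE) = 90.00° ✓; |GE| = 23.50 ✗.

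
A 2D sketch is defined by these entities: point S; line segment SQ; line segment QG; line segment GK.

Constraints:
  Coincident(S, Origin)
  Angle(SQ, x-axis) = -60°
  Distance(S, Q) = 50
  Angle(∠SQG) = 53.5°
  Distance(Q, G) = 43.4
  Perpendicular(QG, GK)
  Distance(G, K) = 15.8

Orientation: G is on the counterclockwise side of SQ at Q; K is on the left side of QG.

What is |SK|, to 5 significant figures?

27.957

∠SQG = 53.5°, so QG runs at -60.0° + (180° − 53.5°) = 66.500° from the x-axis; with |QG| = 43.4, G = Q + 43.4·(cos 66.500°, sin 66.500°) = (42.306, -3.5009). QG is perpendicular to GK; with |GK| = 15.8 on the left of QG, K = G + 15.8·(-0.91706, 0.39875) = (27.816, 2.7994). Then |SK| = |K − S| = 27.957.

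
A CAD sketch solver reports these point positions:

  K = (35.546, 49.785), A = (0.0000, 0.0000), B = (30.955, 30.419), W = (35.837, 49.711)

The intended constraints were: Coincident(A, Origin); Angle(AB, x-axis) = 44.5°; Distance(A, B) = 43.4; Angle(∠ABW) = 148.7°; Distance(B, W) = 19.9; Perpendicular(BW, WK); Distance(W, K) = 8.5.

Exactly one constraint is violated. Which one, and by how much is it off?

Distance(W, K) = 8.5 — off by 8.20.

A = (0.00, 0.00) ✓; AB at 44.50° ✓; |AB| = 43.40 ✓; ∠ABW = 148.7° ✓; |BW| = 19.90 ✓; ∠(BW, WK) = 89.93° ✓; |WK| = 0.3003 ✗.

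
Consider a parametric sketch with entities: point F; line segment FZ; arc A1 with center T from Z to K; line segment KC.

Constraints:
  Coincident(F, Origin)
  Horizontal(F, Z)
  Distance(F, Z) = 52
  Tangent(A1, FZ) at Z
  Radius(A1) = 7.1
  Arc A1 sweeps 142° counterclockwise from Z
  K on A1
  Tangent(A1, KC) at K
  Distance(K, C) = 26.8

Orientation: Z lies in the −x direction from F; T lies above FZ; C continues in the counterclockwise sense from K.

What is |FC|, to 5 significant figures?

74.690

On A1, Z sits at bearing -90° from T; a 142° counterclockwise sweep puts K at bearing 52°, so K = T + 7.1·(cos 52°, sin 52°) = (-47.629, 12.695). The tangent condition forces TK to be normal to KC, so KC runs along (−sin 52°, cos 52°); with |KC| = 26.8, C = (-68.747, 29.195). Then |FC| = |C − F| = 74.690.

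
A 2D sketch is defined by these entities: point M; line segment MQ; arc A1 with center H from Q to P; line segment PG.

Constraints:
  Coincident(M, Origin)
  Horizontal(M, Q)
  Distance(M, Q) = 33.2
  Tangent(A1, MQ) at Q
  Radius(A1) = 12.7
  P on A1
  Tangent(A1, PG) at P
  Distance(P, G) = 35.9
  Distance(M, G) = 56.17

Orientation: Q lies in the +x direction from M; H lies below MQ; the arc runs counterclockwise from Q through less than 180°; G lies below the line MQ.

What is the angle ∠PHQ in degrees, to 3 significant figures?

97.9°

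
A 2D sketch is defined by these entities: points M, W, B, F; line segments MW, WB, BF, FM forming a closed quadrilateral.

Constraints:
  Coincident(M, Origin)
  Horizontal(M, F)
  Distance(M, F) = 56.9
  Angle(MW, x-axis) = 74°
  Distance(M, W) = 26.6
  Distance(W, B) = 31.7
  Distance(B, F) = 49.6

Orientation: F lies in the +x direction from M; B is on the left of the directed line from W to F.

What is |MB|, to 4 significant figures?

54.95

Checks: |WB| = 31.70 ✓; |BF| = 49.60 ✓.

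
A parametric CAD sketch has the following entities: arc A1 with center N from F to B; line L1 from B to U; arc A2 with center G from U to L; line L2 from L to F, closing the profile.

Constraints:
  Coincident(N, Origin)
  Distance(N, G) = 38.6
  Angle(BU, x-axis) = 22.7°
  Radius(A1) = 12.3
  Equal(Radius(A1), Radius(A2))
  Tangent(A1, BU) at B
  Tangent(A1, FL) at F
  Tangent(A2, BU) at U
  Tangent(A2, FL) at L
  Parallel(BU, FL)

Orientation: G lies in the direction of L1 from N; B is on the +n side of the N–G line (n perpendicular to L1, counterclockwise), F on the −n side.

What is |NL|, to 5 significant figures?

40.512

The slot axis is L1's direction at 22.7°, so u = (cos 22.7°, sin 22.7°) = (0.92254, 0.38591) and n = (−sin 22.7°, cos 22.7°) = (-0.38591, 0.92254). N is at the origin and G lies 38.6 along u from N, so G = 38.6·u = (35.610, 14.896). Tangency of A1 to both parallel lines with radius 12.3 puts B and F at N ± 12.3·n: B = (-4.7466, 11.347), F = (4.7466, -11.347). Equal radii place U and L the same way about G: U = G + 12.3·n = (30.863, 26.243), L = G − 12.3·n = (40.357, 3.5488). Then |NL| = |L − N| = 40.512.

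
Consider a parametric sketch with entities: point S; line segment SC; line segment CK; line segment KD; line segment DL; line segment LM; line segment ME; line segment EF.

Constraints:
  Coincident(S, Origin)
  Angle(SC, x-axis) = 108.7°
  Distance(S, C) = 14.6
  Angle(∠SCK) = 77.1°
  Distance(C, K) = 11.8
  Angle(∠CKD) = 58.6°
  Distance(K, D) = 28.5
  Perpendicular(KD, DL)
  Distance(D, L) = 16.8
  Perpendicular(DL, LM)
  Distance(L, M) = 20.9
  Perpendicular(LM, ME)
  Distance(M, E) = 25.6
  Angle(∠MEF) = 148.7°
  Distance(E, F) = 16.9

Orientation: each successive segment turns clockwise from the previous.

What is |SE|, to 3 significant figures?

12.5

S is at the origin; SC runs at 108.7° with length 14.6, so C = (-4.68, 13.8). ∠SCK = 77.1° gives CK at 5.80° from the x-axis; with |CK| = 11.8, K = (7.06, 15.0). ∠CKD = 58.6° gives KD at -116° from the x-axis; with |KD| = 28.5, D = (-5.26, -10.7). KD ⟂ DL, so DL runs at 154°; with |DL| = 16.8, L = (-20.4, -3.42). DL ⟂ LM, so LM runs at 64.4°; with |LM| = 20.9, M = (-11.4, 15.4). LM is perpendicular to ME, so ME runs at -25.6°; with |ME| = 25.6, E = (11.7, 4.37). Then |SE| = |E − S| = 12.5.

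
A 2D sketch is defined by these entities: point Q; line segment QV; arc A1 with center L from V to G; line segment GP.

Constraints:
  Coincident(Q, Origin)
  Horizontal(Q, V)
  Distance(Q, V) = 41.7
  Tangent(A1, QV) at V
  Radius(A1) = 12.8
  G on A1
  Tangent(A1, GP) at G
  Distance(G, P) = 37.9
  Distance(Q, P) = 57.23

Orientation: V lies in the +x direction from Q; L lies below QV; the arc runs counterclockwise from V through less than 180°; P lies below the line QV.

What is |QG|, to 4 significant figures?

31.43

Checks: |LG| = 12.80 ✓; ∠(LG, GP) = 90.00° ✓; |GP| = 37.90 ✓; |QP| = 57.23 ✓.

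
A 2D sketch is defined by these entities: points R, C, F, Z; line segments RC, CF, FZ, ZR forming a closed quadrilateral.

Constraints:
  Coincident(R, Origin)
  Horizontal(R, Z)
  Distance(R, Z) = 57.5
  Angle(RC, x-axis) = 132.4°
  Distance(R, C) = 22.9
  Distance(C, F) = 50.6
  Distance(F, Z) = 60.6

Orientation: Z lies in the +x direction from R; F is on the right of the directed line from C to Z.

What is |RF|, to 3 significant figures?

29.9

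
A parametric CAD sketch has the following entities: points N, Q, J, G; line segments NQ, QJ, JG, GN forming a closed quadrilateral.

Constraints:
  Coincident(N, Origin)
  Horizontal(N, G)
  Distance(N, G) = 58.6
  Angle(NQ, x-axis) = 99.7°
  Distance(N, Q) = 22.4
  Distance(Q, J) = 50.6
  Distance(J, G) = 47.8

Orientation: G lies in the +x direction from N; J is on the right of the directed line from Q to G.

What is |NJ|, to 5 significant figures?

29.509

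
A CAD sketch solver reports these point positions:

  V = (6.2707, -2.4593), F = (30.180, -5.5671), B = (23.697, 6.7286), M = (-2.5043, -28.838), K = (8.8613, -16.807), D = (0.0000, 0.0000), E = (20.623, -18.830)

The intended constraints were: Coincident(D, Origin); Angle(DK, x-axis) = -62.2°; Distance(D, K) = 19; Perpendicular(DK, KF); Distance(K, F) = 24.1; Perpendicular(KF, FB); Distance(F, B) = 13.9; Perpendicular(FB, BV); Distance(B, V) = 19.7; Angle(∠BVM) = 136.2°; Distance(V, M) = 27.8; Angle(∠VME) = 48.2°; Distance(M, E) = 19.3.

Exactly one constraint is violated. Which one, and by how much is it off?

Distance(M, E) = 19.3 — off by 5.90.

D = (0.00, 0.00) ✓; DK at -62.20° ✓; |DK| = 19.00 ✓; ∠(DK, KF) = 90.00° ✓; |KF| = 24.10 ✓; ∠(KF, FB) = 90.00° ✓; |FB| = 13.90 ✓; ∠(FB, BV) = 90.00° ✓; |BV| = 19.70 ✓; ∠BVM = 136.2° ✓; |VM| = 27.80 ✓; ∠VME = 48.20° ✓; |ME| = 25.20 ✗.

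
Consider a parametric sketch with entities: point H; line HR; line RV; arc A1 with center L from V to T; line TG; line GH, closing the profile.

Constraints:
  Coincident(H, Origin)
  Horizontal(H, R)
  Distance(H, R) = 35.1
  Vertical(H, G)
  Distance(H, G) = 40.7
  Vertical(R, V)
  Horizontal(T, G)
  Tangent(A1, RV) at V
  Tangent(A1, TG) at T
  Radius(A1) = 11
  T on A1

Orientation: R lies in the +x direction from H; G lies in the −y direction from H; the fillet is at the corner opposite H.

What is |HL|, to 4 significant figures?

38.25

HG is vertical with |HG| = 40.7 and G on the −y side, so G = (0.000, -40.70). The virtual corner opposite H is at (35.10, -40.70). The tangent condition forces LV to be normal to RV and the tangent condition forces LT to be normal to TG, with radius 11.0, so the center L sits 11.0 in from both sides at L = (24.10, -29.70). Then |HL| = |L − H| = 38.25.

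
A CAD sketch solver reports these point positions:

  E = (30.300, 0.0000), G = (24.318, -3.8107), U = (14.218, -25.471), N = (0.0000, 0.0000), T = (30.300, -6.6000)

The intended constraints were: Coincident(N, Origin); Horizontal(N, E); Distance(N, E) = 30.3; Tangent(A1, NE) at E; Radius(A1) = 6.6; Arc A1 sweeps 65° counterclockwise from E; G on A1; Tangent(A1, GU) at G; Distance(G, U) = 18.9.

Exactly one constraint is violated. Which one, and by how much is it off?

Distance(G, U) = 18.9 — off by 5.00.

N = (0.00, 0.00) ✓; N.y = 0.00, E.y = 0.00 ✓; |NE| = 30.30 ✓; ∠(TE, EN) = 90.00° ✓; |TE| = 6.600 ✓; bearing(T→G) − bearing(T→E) = 65.00° ✓; |TG| = 6.600 ✓; ∠(TG, GU) = 90.00° ✓; |GU| = 23.90 ✗.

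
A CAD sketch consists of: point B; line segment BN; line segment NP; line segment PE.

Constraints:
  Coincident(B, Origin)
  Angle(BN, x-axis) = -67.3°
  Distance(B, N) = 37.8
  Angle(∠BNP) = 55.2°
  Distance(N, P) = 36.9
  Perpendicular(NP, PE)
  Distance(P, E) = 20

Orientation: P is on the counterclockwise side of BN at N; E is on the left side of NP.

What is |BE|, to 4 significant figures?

18.89

B is at the origin; BN runs at -67.3° with length 37.8, so N = 37.8·(cos -67.3°, sin -67.3°) = (14.59, -34.87). ∠BNP = 55.2°, so NP runs at -67.3° + (180° − 55.2°) = 57.50° from the x-axis; with |NP| = 36.9, P = N + 36.9·(cos 57.50°, sin 57.50°) = (34.41, -3.751). NP is perpendicular to PE; with |PE| = 20.0 on the left of NP, E = P + 20.0·(-0.8434, 0.5373) = (17.55, 6.995). Then |BE| = |E − B| = 18.89.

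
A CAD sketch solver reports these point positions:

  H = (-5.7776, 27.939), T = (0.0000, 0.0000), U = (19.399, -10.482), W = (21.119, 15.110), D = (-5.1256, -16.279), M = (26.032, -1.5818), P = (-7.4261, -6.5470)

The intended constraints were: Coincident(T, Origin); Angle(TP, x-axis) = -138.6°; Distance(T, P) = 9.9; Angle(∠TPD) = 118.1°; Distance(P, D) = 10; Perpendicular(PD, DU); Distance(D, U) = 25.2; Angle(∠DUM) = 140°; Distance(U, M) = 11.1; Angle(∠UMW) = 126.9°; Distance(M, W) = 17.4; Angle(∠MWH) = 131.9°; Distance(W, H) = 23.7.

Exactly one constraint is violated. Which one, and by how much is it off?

Distance(W, H) = 23.7 — off by 6.10.

T = (0.00, 0.00) ✓; TP at -138.6° ✓; |TP| = 9.900 ✓; ∠TPD = 118.1° ✓; |PD| = 10.00 ✓; ∠(PD, DU) = 90.00° ✓; |DU| = 25.20 ✓; ∠DUM = 140.0° ✓; |UM| = 11.10 ✓; ∠UMW = 126.9° ✓; |MW| = 17.40 ✓; ∠MWH = 131.9° ✓; |WH| = 29.80 ✗.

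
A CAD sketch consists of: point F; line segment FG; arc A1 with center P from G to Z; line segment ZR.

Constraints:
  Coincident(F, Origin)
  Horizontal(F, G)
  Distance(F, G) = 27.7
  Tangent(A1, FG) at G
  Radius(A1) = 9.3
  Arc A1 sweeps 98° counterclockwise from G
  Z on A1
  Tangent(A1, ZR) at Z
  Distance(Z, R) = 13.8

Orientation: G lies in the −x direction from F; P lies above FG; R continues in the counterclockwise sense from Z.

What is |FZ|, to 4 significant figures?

21.31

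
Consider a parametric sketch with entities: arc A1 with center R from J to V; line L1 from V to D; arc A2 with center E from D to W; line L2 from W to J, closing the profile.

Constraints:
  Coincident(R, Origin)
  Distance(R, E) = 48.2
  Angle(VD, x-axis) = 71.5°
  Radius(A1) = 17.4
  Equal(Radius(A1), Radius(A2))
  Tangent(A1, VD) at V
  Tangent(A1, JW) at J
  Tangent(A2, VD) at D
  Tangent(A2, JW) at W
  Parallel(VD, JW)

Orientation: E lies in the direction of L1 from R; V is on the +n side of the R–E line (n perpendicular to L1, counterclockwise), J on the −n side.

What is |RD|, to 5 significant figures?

51.245

The slot axis is L1's direction at 71.5°, so u = (cos 71.5°, sin 71.5°) = (0.31730, 0.94832) and n = (−sin 71.5°, cos 71.5°) = (-0.94832, 0.31730). R is at the origin and E lies 48.2 along u from R, so E = 48.2·u = (15.294, 45.709). Tangency of A1 to both parallel lines with radius 17.4 puts V and J at R ± 17.4·n: V = (-16.501, 5.5211), J = (16.501, -5.5211). Equal radii place D and W the same way about E: D = E + 17.4·n = (-1.2067, 51.230), W = E − 17.4·n = (31.795, 40.188). Then |RD| = |D − R| = 51.245.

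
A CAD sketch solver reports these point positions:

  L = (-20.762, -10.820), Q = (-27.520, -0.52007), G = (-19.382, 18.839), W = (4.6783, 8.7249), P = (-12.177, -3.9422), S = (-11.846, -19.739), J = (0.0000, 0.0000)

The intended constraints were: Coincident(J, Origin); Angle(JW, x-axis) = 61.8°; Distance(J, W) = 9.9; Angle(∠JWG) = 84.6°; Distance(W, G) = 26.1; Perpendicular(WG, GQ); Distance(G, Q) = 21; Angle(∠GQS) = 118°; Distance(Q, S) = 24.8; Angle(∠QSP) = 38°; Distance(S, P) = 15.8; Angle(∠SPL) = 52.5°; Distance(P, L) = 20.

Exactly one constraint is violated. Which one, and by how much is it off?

Distance(P, L) = 20 — off by 9.00.

J = (0.00, 0.00) ✓; JW at 61.80° ✓; |JW| = 9.900 ✓; ∠JWG = 84.60° ✓; |WG| = 26.10 ✓; ∠(WG, GQ) = 90.00° ✓; |GQ| = 21.00 ✓; ∠GQS = 118.0° ✓; |QS| = 24.80 ✓; ∠QSP = 38.00° ✓; |SP| = 15.80 ✓; ∠SPL = 52.50° ✓; |PL| = 11.00 ✗.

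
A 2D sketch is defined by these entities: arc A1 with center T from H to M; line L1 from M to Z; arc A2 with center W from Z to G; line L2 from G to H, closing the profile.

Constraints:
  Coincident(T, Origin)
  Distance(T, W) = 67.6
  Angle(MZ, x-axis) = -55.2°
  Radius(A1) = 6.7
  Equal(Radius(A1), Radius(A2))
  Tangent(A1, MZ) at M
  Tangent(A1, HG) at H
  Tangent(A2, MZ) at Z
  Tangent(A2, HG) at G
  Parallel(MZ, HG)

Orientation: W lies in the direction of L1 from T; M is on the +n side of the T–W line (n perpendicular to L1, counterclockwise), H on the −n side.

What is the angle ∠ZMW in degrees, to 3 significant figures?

5.66°

The slot axis is L1's direction at -55.2°, so u = (cos -55.2°, sin -55.2°) = (0.571, -0.821) and n = (−sin -55.2°, cos -55.2°) = (0.821, 0.571). T is at the origin and W lies 67.6 along u from T, so W = 67.6·u = (38.6, -55.5). Tangency of A1 to both parallel lines with radius 6.7 puts M and H at T ± 6.7·n: M = (5.50, 3.82), H = (-5.50, -3.82). Equal radii place Z and G the same way about W: Z = W + 6.7·n = (44.1, -51.7), G = W − 6.7·n = (33.1, -59.3). Then cos ∠ZMW = MZ·MW / (|MZ||MW|), giving 5.66°.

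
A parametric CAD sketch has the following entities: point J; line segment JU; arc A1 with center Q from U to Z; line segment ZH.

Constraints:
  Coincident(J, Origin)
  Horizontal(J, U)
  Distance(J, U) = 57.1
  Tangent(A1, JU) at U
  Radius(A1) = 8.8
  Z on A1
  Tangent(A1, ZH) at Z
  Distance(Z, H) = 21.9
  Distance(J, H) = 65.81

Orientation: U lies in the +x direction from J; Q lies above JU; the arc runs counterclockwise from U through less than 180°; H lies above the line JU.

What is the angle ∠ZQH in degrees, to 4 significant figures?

68.11°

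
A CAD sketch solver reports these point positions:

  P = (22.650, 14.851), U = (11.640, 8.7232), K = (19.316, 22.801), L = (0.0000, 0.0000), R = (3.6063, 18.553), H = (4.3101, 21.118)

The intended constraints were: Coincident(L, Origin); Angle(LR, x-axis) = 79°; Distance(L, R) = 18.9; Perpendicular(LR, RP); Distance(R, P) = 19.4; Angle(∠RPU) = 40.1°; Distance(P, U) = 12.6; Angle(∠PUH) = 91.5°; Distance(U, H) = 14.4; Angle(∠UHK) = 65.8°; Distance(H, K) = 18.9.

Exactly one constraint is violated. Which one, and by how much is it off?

Distance(H, K) = 18.9 — off by 3.80.

L = (0.00, 0.00) ✓; LR at 79.00° ✓; |LR| = 18.90 ✓; ∠(LR, RP) = 90.00° ✓; |RP| = 19.40 ✓; ∠RPU = 40.10° ✓; |PU| = 12.60 ✓; ∠PUH = 91.50° ✓; |UH| = 14.40 ✓; ∠UHK = 65.80° ✓; |HK| = 15.10 ✗.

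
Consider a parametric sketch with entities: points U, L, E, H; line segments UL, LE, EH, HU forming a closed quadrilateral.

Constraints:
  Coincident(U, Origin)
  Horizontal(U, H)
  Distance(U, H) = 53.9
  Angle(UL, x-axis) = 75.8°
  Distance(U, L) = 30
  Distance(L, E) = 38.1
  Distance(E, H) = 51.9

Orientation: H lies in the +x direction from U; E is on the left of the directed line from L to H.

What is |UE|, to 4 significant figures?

63.47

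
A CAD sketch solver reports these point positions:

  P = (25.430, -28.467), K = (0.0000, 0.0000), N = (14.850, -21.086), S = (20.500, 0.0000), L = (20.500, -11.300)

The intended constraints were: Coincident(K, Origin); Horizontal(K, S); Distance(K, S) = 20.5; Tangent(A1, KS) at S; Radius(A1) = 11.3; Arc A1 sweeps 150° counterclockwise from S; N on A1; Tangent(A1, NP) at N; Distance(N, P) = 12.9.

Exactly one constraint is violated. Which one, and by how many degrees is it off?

Tangent(A1, NP) at N — off by 4.90°.

K = (0.00, 0.00) ✓; K.y = 0.00, S.y = 0.00 ✓; |KS| = 20.50 ✓; ∠(LS, SK) = 90.00° ✓; |LS| = 11.30 ✓; bearing(L→N) − bearing(L→S) = 150.0° ✓; |LN| = 11.30 ✓; ∠(LN, NP) = 94.90° ✗; |NP| = 12.90 ✓.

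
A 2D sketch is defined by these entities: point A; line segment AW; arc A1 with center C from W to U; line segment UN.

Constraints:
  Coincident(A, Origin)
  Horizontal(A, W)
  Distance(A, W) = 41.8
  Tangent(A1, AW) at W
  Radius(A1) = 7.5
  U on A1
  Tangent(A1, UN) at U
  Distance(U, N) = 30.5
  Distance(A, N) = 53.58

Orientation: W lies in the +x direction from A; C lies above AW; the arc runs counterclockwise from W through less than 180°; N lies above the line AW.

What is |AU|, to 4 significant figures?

49.83

A is at the origin; AW is horizontal with |AW| = 41.8 and W on the +x side, so W = (41.80, 0.000). A1 meets AW tangentially, so CW is at right angles to AW, so C = W + (0, 7.5) = (41.80, 7.500). Since CU ⟂ UN (tangency), |CN| = √(7.5² + 30.5²) = 31.41 regardless of where U sits on A1. So N lies on both circle(A, 53.58) and circle(C, 31.41); the above-AW intersection is N = (37.19, 38.57). U is the foot of the tangent from N: U = (48.74, 10.34).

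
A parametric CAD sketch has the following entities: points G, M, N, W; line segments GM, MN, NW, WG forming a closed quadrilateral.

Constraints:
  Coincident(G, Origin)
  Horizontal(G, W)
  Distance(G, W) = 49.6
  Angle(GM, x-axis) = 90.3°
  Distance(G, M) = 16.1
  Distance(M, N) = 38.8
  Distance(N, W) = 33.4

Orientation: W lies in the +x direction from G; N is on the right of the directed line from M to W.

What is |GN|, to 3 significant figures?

26.6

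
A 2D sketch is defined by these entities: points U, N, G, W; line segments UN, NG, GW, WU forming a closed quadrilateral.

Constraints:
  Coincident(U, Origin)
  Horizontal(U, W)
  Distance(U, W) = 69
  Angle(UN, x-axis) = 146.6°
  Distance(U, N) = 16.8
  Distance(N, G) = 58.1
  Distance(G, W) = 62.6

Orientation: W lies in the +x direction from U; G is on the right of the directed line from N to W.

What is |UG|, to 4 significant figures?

42.90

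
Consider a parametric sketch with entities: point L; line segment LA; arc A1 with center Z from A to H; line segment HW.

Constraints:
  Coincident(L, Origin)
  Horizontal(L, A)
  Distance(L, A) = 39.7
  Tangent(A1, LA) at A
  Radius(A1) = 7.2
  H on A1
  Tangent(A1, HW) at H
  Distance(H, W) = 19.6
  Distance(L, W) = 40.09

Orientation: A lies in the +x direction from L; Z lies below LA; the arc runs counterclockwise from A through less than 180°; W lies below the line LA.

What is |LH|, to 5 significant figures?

33.174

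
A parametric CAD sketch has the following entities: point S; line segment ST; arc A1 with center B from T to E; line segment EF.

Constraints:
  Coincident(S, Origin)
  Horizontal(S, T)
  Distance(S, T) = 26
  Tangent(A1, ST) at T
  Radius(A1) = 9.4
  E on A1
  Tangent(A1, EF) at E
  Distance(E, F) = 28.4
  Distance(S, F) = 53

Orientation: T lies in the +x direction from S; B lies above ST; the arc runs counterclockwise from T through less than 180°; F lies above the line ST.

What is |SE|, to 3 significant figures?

36.3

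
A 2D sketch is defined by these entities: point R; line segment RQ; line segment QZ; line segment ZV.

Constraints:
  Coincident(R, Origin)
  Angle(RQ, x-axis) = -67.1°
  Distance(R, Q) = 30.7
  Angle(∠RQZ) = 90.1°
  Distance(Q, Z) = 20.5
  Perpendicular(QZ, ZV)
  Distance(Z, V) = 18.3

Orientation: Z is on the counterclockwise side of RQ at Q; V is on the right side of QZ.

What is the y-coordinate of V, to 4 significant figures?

-37.21

R is at the origin; RQ runs at -67.1° with length 30.7, so Q = 30.7·(cos -67.1°, sin -67.1°) = (11.95, -28.28). ∠RQZ = 90.1°, so QZ runs at -67.1° + (180° − 90.1°) = 22.80° from the x-axis; with |QZ| = 20.5, Z = Q + 20.5·(cos 22.80°, sin 22.80°) = (30.84, -20.34). QZ is perpendicular to ZV; with |ZV| = 18.3 on the right of QZ, V = Z + 18.3·(0.3875, -0.9219) = (37.94, -37.21). So V.y = -37.21.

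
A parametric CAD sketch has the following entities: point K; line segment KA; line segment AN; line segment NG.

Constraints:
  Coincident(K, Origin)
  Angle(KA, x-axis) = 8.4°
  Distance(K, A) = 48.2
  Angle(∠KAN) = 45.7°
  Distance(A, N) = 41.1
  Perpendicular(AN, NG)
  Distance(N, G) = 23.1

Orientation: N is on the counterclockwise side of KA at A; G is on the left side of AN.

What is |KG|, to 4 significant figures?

13.61

K is at the origin; KA runs at 8.4° with length 48.2, so A = 48.2·(cos 8.4°, sin 8.4°) = (47.68, 7.041). ∠KAN = 45.7°, so AN runs at 8.4° + (180° − 45.7°) = 142.7° from the x-axis; with |AN| = 41.1, N = A + 41.1·(cos 142.7°, sin 142.7°) = (14.99, 31.95). AN is perpendicular to NG; with |NG| = 23.1 on the left of AN, G = N + 23.1·(-0.6060, -0.7955) = (0.9906, 13.57). Then |KG| = |G − K| = 13.61.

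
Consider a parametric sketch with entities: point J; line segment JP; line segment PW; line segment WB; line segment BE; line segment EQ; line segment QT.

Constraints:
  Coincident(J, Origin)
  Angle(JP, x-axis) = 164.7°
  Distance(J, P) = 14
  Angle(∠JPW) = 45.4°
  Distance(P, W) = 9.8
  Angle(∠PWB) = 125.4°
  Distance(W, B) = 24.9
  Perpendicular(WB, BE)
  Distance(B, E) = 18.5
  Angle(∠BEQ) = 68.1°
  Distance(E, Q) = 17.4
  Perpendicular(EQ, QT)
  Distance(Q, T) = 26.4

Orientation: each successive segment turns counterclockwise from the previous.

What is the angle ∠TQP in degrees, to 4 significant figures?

96.33°

J is at the origin; JP runs at 164.7° with length 14.0, so P = (-13.50, 3.694). ∠JPW = 45.4° gives PW at -60.70° from the x-axis; with |PW| = 9.8, W = (-8.708, -4.852). ∠PWB = 125.4° gives WB at -6.100° from the x-axis; with |WB| = 24.9, B = (16.05, -7.498). The perpendicularity gives BE at right angles to WB, so BE runs at 83.90°; with |BE| = 18.5, E = (18.02, 10.90). ∠BEQ = 68.1° gives EQ at -164.2° from the x-axis; with |EQ| = 17.4, Q = (1.274, 6.160). The perpendicularity gives QT at right angles to EQ, so QT runs at -74.20°; with |QT| = 26.4, T = (8.463, -19.24). Then cos ∠TQP = QT·QP / (|QT||QP|), giving 96.33°.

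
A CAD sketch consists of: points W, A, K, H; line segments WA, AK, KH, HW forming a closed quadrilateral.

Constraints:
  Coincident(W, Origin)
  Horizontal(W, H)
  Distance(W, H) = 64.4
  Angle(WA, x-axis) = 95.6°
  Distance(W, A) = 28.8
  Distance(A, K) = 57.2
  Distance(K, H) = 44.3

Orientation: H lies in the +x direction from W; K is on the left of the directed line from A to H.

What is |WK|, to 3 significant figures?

67.8

W is at the origin; WH is horizontal with |WH| = 64.4 and H in +x, so H = (64.4, 0). WA runs at 95.6° with |WA| = 28.8, so A = (-2.81, 28.7). K is determined by |AK| = 57.2 and |KH| = 44.3 together: it lies at the intersection of circle(A, 57.2) and circle(H, 44.3). With |AH| = 73.1, the foot of the radical line on AH is 45.5 from A and the perpendicular offset is √(57.2² − 45.5²) = 34.7. Taking the left-of-AH solution: K = (52.6, 42.7).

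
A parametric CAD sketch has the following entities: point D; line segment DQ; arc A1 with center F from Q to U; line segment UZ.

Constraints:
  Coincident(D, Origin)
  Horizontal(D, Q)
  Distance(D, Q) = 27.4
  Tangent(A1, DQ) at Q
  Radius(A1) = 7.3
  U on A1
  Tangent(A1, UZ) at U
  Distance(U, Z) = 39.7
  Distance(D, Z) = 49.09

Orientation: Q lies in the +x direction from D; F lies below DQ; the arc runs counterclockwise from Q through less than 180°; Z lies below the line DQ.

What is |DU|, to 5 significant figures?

21.200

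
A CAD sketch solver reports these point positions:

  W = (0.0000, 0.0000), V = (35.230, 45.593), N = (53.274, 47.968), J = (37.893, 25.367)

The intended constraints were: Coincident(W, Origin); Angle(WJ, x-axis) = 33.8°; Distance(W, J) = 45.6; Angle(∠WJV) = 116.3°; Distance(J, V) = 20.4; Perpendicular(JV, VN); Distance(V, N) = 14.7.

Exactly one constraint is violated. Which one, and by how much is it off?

Distance(V, N) = 14.7 — off by 3.50.

W = (0.00, 0.00) ✓; WJ at 33.80° ✓; |WJ| = 45.60 ✓; ∠WJV = 116.3° ✓; |JV| = 20.40 ✓; ∠(JV, VN) = 90.00° ✓; |VN| = 18.20 ✗.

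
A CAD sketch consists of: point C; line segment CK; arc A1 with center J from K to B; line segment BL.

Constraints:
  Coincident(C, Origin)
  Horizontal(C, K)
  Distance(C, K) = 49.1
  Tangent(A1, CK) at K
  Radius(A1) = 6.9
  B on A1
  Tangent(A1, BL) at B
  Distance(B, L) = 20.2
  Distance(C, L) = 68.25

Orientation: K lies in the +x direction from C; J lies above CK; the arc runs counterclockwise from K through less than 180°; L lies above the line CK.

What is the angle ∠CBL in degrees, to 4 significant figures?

122.3°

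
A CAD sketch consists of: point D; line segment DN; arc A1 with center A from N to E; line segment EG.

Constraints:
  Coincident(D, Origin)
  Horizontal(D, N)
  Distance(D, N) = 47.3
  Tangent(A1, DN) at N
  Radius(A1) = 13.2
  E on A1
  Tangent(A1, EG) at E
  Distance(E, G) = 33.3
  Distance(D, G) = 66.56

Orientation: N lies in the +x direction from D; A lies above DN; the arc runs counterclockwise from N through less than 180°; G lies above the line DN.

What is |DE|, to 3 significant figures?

62.2

Checks: |AE| = 13.20 ✓; ∠(AE, EG) = 90.00° ✓; |EG| = 33.30 ✓; |DG| = 66.56 ✓.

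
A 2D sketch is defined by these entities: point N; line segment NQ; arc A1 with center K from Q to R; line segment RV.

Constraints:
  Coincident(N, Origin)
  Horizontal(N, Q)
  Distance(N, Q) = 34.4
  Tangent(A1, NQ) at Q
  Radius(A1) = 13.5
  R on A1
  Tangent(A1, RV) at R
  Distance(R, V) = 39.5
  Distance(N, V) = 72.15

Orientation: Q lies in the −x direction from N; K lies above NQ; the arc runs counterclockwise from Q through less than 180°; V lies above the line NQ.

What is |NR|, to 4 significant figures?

32.79

Checks: |KQ| = 13.50 ✓; |KR| = 13.50 ✓; ∠(KR, RV) = 90.00° ✓; |RV| = 39.50 ✓; |NV| = 72.15 ✓.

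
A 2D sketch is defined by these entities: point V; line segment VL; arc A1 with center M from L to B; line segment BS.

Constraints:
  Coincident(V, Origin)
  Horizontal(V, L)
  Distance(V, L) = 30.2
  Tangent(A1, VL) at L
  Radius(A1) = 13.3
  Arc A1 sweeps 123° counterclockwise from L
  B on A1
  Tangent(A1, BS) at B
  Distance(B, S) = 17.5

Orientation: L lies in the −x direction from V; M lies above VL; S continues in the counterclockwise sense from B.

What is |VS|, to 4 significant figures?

45.36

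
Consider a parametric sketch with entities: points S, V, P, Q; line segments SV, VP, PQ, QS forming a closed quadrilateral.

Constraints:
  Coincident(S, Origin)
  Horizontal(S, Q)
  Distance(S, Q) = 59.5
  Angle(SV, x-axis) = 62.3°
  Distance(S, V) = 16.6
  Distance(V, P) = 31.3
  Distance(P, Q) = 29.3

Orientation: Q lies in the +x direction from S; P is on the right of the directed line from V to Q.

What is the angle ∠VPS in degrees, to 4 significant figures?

30.63°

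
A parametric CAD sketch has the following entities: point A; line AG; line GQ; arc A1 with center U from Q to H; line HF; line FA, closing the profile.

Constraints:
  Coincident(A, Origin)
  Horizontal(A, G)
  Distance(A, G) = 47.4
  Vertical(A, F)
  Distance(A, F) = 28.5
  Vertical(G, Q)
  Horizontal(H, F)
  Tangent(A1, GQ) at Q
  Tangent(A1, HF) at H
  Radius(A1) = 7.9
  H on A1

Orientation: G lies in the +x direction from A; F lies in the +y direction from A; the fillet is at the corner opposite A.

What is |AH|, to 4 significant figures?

48.71

The virtual corner opposite A is at (47.40, 28.50). A1 meets GQ tangentially, so UQ is at right angles to GQ and the tangent condition forces UH to be normal to HF, with radius 7.9, so the center U sits 7.9 in from both sides at U = (39.50, 20.60). That places the tangent points at Q = (47.40, 20.60) on GQ and H = (39.50, 28.50) on HF. Then |AH| = |H − A| = 48.71.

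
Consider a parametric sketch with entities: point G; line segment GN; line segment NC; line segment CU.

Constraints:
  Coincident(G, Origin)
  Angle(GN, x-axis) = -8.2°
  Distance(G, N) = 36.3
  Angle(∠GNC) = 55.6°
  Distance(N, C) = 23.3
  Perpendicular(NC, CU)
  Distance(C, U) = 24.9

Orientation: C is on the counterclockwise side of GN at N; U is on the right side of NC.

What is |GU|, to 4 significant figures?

54.92

G is at the origin; GN runs at -8.2° with length 36.3, so N = 36.3·(cos -8.2°, sin -8.2°) = (35.93, -5.177). ∠GNC = 55.6°, so NC runs at -8.2° + (180° − 55.6°) = 116.2° from the x-axis; with |NC| = 23.3, C = N + 23.3·(cos 116.2°, sin 116.2°) = (25.64, 15.73). NC is perpendicular to CU; with |CU| = 24.9 on the right of NC, U = C + 24.9·(0.8973, 0.4415) = (47.98, 26.72). Then |GU| = |U − G| = 54.92.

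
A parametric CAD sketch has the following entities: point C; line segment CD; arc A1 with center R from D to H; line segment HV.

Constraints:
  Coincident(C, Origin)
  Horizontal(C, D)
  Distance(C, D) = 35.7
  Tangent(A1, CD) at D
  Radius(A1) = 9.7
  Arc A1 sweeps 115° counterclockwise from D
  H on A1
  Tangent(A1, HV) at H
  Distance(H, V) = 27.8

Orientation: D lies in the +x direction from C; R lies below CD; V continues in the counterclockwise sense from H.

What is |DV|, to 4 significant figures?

39.11

On A1, D sits at bearing 90° from R; a 115° counterclockwise sweep puts H at bearing 205°, so H = R + 9.7·(cos 205°, sin 205°) = (26.91, -13.80). A1 meets HV tangentially, so RH is at right angles to HV, so HV runs along (−sin 205°, cos 205°); with |HV| = 27.8, V = (38.66, -38.99). Then |DV| = |V − D| = 39.11.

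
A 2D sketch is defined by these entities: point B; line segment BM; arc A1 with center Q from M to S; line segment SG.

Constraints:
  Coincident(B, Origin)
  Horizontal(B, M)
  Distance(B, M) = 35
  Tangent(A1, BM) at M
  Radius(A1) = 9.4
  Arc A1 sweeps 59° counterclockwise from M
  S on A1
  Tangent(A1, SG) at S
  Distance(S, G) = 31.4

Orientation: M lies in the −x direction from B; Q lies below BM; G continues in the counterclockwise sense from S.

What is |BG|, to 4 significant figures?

67.07

On A1, M sits at bearing 90° from Q; a 59° counterclockwise sweep puts S at bearing 149°, so S = Q + 9.4·(cos 149°, sin 149°) = (-43.06, -4.559). Since A1 is tangent to SG there, QS ⟂ SG, so SG runs along (−sin 149°, cos 149°); with |SG| = 31.4, G = (-59.23, -31.47). Then |BG| = |G − B| = 67.07.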